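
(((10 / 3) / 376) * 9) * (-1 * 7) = -105 / 188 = -0.56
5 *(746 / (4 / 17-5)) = -782.84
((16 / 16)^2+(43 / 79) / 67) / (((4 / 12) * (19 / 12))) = 192096 / 100567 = 1.91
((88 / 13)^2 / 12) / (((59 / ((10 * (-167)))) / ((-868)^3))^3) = 2521925732484882650342204764401434624000 / 104127153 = 24219674309974485236739400000000.00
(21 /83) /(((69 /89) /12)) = 7476 /1909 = 3.92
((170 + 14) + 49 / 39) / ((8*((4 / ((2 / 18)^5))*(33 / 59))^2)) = 25150225 / 18955164197743488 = 0.00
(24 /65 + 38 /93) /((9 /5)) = 4702 /10881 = 0.43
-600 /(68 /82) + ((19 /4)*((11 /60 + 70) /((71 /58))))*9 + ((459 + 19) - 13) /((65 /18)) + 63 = 1204579083 /627640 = 1919.22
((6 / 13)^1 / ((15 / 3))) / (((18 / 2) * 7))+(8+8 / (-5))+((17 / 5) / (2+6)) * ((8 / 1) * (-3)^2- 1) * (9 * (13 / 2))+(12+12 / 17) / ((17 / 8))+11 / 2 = 2250922831 / 1262352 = 1783.12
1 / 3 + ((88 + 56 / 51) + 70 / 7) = 5071 / 51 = 99.43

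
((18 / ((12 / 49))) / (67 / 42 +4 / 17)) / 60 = 0.67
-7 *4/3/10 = -14/15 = -0.93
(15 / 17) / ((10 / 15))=45 / 34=1.32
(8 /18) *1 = 0.44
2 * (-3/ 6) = -1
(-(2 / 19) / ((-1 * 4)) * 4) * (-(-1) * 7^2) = 98 / 19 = 5.16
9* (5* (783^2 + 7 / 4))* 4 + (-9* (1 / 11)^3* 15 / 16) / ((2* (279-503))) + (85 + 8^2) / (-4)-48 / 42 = 150409452322945 / 1362944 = 110356296.61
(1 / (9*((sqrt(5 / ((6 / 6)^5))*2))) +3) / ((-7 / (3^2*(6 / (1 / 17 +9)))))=-1377 / 539 - 51*sqrt(5) / 5390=-2.58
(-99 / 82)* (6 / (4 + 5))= -33 / 41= -0.80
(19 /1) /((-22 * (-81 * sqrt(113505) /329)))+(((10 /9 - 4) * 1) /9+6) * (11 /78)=19 * sqrt(113505) /614790+2530 /3159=0.81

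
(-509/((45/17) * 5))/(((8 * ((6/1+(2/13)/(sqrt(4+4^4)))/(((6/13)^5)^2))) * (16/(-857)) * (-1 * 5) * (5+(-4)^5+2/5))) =2335386690288/631900371197275895 - 389231115048 * sqrt(65)/533955813661698131275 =0.00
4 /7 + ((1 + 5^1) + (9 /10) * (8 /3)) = 314 /35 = 8.97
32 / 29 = 1.10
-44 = -44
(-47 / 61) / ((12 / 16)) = -188 / 183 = -1.03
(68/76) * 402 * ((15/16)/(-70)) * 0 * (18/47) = 0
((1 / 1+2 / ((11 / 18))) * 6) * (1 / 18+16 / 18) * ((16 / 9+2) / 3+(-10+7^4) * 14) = 722161768 / 891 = 810507.03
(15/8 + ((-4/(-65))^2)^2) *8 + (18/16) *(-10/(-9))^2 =5265971239/321311250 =16.39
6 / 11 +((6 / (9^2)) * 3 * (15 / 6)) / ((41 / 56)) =5294 / 4059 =1.30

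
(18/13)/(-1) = -18/13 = -1.38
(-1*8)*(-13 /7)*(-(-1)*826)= 12272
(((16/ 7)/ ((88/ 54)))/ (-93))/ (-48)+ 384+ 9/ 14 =3672573/ 9548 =384.64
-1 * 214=-214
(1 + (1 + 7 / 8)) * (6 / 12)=23 / 16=1.44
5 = 5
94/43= 2.19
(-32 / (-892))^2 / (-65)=-64 / 3232385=-0.00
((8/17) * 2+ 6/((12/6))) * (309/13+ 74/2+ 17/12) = 245.09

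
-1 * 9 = -9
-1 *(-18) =18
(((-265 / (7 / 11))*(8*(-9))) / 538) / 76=26235 / 35777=0.73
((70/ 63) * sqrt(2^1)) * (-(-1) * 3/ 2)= 5 * sqrt(2)/ 3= 2.36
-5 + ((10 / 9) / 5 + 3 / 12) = -163 / 36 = -4.53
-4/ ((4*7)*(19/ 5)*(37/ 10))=-50/ 4921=-0.01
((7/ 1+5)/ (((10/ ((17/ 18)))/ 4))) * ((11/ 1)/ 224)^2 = 2057/ 188160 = 0.01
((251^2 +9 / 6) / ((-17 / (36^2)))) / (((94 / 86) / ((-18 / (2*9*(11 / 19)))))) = 6064460280 / 799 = 7590062.93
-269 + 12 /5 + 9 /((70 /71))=-18023 /70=-257.47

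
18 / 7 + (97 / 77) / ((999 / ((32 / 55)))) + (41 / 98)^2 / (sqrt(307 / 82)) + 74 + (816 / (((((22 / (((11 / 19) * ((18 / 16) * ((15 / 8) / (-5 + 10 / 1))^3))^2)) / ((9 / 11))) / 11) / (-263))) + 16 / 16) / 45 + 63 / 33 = 1681 * sqrt(25174) / 2948428 + 34867740799358623 / 457570454077440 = 76.29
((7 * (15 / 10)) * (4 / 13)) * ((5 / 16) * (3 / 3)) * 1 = 105 / 104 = 1.01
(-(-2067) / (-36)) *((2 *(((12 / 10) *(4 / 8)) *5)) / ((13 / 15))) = -795 / 2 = -397.50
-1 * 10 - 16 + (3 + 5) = -18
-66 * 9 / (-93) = 198 / 31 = 6.39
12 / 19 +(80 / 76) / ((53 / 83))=2296 / 1007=2.28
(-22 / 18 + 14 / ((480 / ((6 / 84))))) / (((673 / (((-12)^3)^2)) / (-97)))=1767007872 / 3365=525113.78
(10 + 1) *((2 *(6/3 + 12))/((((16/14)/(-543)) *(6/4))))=-97559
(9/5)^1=9/5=1.80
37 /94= 0.39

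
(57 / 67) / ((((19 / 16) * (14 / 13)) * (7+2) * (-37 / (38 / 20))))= -988 / 260295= -0.00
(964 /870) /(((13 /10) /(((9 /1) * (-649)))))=-1876908 /377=-4978.54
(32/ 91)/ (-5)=-32/ 455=-0.07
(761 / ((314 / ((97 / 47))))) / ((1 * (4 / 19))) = 1402523 / 59032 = 23.76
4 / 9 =0.44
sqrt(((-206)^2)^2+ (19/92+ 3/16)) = 21 *sqrt(34562563519)/92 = 42436.00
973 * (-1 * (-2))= 1946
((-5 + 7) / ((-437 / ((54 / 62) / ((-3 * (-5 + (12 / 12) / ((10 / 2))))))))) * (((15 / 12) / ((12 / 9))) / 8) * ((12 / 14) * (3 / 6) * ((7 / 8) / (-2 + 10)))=-675 / 443908096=-0.00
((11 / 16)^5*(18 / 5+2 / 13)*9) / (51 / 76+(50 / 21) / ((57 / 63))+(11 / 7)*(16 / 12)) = 35278382601 / 36698521600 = 0.96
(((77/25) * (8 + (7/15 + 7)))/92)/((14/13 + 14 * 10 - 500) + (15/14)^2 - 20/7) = -11379368/7925434875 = -0.00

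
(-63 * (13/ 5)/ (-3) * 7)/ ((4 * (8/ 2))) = 1911/ 80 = 23.89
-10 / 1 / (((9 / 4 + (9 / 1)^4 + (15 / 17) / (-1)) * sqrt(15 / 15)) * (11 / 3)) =-680 / 1636217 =-0.00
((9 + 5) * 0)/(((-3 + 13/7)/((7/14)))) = 0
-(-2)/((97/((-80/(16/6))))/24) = -1440/97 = -14.85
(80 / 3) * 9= 240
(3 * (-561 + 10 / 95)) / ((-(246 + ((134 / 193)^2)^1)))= 1190887779 / 174442990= 6.83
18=18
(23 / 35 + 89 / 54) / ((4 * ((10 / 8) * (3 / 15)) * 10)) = 0.23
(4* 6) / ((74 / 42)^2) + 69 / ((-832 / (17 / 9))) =25882385 / 3417024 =7.57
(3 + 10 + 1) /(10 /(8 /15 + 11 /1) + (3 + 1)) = 2.88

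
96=96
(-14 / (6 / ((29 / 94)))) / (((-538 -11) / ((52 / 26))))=203 / 77409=0.00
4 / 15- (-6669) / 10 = 4003 / 6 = 667.17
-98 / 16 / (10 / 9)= -441 / 80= -5.51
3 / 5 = 0.60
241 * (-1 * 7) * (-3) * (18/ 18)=5061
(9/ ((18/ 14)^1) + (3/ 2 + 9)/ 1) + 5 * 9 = 125/ 2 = 62.50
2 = 2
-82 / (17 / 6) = -492 / 17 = -28.94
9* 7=63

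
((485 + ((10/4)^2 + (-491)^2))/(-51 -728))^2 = 933714431521/9709456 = 96165.47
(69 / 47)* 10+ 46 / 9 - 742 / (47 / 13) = -78442 / 423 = -185.44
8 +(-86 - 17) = -95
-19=-19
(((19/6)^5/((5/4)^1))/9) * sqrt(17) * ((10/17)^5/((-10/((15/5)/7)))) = -619024750 * sqrt(17)/7245530271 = -0.35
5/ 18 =0.28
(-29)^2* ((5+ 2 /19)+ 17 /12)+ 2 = 1251023 /228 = 5486.94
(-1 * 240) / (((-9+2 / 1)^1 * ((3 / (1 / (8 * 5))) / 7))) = 2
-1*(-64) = 64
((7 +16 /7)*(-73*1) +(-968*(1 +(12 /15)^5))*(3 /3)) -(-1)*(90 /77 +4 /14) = -472009239 /240625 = -1961.60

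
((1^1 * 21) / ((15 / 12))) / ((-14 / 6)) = -36 / 5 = -7.20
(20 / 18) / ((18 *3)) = 5 / 243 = 0.02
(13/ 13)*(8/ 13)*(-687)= -5496/ 13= -422.77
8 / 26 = 4 / 13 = 0.31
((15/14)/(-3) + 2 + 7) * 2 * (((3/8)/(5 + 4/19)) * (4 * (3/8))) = 209/112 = 1.87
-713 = -713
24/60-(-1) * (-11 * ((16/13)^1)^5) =-56929094/1856465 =-30.67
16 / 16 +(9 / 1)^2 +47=129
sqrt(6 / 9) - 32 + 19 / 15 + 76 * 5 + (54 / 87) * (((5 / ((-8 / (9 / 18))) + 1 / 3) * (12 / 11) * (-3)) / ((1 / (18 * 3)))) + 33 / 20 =sqrt(6) / 3 + 1334561 / 3828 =349.45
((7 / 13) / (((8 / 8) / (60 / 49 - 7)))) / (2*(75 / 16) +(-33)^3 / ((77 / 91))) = 2264 / 30912063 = 0.00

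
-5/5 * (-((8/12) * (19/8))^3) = 6859/1728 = 3.97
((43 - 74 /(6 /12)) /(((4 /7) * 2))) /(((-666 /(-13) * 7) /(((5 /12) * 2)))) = -2275 /10656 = -0.21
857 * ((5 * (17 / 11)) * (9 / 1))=655605 / 11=59600.45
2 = 2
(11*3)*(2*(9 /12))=99 /2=49.50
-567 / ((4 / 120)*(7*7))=-2430 / 7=-347.14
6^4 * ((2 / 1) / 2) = 1296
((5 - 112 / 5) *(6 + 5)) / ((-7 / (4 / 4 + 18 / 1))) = 519.51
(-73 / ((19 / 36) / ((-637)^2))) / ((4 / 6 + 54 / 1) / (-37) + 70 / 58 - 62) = 3432615840108 / 3808531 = 901296.55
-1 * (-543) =543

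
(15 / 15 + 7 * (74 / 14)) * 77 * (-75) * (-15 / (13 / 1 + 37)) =65835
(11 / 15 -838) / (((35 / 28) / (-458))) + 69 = 306843.51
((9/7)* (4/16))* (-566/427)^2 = 720801/1276303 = 0.56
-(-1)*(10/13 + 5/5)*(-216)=-382.15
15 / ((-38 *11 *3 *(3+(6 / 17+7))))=-85 / 73568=-0.00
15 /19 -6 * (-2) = 243 /19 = 12.79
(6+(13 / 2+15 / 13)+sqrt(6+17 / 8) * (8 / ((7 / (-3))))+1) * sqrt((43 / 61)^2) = 16383 / 1586- 258 * sqrt(130) / 427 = 3.44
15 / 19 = 0.79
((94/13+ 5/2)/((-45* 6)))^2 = 64009/49280400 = 0.00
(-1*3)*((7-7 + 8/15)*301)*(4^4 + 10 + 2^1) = -645344/5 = -129068.80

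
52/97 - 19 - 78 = -9357/97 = -96.46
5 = 5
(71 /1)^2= 5041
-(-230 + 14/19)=4356/19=229.26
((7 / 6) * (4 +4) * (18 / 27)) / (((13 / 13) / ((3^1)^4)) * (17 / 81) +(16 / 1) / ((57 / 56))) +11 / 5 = 5087381 / 1959875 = 2.60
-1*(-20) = 20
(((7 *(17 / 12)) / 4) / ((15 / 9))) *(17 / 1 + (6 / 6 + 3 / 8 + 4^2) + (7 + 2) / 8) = 8449 / 160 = 52.81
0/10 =0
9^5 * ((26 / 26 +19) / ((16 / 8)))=590490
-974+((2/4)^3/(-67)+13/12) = -1564453/1608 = -972.92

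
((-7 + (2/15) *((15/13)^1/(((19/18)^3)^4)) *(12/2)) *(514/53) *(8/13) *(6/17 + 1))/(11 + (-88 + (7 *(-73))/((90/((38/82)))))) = 65445128257053178991792160/99029399227762652248487251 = 0.66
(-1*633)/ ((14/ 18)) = -5697/ 7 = -813.86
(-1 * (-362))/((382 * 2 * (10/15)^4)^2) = 1187541/74713088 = 0.02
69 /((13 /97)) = 6693 /13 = 514.85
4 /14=2 /7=0.29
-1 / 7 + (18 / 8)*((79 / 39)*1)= 1607 / 364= 4.41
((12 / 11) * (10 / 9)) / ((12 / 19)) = 190 / 99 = 1.92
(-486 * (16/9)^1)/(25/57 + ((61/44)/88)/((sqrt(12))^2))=-84750336/43151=-1964.04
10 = 10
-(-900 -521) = 1421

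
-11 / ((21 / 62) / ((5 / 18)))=-1705 / 189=-9.02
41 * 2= 82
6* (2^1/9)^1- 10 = -26/3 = -8.67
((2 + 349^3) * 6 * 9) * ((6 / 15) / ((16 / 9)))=10329577893 / 20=516478894.65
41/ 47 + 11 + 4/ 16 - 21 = -1669/ 188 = -8.88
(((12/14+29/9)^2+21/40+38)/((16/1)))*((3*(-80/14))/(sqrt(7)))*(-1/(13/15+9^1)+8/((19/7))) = -70091786567*sqrt(7)/2916696384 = -63.58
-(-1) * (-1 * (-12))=12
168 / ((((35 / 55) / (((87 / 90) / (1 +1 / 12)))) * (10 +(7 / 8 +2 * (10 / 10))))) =122496 / 6695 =18.30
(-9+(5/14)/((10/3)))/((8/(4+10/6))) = -1411/224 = -6.30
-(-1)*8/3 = 8/3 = 2.67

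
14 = 14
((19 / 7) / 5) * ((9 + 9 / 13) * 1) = 342 / 65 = 5.26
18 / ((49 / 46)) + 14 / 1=1514 / 49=30.90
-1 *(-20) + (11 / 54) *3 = 371 / 18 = 20.61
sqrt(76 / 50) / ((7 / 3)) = 3 * sqrt(38) / 35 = 0.53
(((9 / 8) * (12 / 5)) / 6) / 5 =9 / 100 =0.09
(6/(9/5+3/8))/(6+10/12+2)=480/1537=0.31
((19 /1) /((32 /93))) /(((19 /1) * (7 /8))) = 93 /28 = 3.32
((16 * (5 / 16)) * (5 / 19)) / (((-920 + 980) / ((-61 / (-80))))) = 0.02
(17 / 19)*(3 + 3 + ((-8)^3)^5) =-598134325510042 / 19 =-31480753974212.74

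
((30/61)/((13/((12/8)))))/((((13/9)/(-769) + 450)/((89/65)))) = 5543721/32106731033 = 0.00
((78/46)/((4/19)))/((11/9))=6669/1012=6.59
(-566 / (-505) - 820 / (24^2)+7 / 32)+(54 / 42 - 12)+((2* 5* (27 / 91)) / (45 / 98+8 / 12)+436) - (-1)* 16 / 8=1883029242853 / 4380798240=429.84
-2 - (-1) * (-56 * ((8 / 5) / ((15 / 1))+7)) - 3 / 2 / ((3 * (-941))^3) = -399.97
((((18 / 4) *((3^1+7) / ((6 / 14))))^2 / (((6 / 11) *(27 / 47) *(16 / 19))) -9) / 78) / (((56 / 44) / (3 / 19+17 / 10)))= 46714753789 / 59754240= 781.78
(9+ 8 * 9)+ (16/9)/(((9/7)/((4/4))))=6673/81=82.38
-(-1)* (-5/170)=-1/34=-0.03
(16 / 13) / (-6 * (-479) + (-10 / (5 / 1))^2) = 0.00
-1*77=-77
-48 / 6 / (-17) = 8 / 17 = 0.47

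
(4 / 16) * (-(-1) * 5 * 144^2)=25920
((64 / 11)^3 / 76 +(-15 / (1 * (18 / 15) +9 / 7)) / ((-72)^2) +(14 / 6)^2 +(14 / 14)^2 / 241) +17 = 22941781939657 / 916245152064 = 25.04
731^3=390617891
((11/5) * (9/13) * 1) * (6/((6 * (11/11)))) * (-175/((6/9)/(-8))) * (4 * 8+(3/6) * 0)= 1330560/13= 102350.77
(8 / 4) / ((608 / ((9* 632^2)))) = 224676 / 19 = 11825.05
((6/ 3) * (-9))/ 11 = -18/ 11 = -1.64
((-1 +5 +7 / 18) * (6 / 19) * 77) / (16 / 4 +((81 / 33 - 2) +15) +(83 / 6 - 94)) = -133826 / 76133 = -1.76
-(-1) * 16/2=8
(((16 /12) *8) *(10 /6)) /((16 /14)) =140 /9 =15.56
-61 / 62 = -0.98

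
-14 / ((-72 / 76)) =14.78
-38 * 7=-266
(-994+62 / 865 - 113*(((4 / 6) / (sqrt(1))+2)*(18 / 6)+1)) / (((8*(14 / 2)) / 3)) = -5218359 / 48440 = -107.73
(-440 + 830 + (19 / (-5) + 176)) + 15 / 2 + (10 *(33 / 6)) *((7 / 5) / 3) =17861 / 30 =595.37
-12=-12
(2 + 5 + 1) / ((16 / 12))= 6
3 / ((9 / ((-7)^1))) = -7 / 3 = -2.33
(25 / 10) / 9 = 5 / 18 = 0.28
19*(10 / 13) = 190 / 13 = 14.62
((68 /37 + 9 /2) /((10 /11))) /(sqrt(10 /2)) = 5159 * sqrt(5) /3700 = 3.12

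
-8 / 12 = -2 / 3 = -0.67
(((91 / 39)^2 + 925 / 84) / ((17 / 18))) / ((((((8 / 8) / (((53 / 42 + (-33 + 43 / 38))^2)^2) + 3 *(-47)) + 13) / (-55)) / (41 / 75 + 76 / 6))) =98.93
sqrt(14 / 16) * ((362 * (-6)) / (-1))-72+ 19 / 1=-53+ 543 * sqrt(14)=1978.72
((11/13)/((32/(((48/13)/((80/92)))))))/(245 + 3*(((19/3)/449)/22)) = 162987/355653740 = 0.00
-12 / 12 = -1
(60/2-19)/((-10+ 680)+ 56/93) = 1023/62366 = 0.02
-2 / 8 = -1 / 4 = -0.25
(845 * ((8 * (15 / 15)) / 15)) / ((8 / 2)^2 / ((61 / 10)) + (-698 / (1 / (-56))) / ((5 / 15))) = 10309 / 2682474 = 0.00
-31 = -31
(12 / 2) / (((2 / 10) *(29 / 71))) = 2130 / 29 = 73.45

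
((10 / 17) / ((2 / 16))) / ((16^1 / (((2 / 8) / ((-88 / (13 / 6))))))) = -65 / 35904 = -0.00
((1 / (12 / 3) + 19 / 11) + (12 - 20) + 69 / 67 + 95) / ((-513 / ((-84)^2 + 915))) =-235003679 / 168036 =-1398.53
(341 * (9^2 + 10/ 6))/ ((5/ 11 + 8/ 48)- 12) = -1860496/ 751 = -2477.36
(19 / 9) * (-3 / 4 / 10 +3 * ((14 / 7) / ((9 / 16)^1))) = 24149 / 1080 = 22.36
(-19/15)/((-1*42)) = 19/630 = 0.03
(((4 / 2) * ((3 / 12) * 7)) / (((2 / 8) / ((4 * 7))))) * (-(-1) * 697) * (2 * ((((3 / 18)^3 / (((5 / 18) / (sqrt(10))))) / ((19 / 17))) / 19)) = 2322404 * sqrt(10) / 5415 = 1356.25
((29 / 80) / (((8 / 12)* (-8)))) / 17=-0.00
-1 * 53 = -53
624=624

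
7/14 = 1/2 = 0.50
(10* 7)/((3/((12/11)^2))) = 3360/121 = 27.77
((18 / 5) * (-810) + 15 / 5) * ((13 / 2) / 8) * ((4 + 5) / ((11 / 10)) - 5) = -1325415 / 176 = -7530.77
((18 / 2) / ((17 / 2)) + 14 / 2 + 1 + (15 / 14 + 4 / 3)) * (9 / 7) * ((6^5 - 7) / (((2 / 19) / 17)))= 18492796.45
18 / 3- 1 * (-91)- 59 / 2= 135 / 2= 67.50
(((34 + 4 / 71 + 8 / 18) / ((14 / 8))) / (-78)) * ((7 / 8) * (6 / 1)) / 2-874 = -14531659 / 16614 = -874.66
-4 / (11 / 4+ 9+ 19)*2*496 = -129.04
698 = 698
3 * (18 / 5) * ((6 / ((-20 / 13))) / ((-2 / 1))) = 1053 / 50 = 21.06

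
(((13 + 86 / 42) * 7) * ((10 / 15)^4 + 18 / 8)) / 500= 62647 / 121500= 0.52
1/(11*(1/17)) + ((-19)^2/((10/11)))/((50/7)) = 314267/5500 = 57.14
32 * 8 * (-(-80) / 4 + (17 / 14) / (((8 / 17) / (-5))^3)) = -10296765 / 28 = -367741.61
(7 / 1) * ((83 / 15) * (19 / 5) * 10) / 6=11039 / 45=245.31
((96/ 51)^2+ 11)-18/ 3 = 2469/ 289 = 8.54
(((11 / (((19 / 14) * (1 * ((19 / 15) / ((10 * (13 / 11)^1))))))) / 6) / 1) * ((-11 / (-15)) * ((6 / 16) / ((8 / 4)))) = 5005 / 2888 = 1.73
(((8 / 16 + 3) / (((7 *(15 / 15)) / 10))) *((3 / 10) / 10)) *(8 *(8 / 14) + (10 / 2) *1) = 201 / 140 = 1.44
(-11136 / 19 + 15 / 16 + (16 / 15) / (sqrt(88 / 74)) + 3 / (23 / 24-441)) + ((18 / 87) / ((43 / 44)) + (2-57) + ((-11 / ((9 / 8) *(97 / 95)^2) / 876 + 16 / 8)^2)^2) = -295638293877263635689646019240933632671229 / 473549574758409674818904675826838811088 + 8 *sqrt(407) / 165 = -623.32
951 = 951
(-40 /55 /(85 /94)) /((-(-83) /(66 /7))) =-4512 /49385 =-0.09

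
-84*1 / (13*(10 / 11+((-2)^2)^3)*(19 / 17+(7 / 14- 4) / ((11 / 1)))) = -484 / 3887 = -0.12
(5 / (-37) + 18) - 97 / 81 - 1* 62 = -45.33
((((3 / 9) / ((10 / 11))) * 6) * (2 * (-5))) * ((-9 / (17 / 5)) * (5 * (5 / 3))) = 8250 / 17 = 485.29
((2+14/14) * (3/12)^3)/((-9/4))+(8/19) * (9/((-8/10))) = -4339/912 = -4.76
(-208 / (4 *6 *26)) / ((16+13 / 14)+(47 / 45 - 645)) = 210 / 395027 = 0.00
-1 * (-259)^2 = -67081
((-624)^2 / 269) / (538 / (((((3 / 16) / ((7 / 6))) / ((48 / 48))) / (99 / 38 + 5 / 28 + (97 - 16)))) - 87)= 66583296 / 12897385499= 0.01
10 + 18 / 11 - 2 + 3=139 / 11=12.64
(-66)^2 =4356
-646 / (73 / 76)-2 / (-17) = -834486 / 1241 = -672.43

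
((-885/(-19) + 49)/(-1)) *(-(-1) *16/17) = -29056/323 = -89.96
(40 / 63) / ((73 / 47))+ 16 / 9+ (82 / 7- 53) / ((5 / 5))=-59939 / 1533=-39.10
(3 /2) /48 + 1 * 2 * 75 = 4801 /32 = 150.03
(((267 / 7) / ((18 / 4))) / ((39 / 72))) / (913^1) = 1424 / 83083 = 0.02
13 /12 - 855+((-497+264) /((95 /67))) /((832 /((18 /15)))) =-506342299 /592800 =-854.15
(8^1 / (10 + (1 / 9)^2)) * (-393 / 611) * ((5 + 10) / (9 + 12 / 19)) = -24193080 / 30226781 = -0.80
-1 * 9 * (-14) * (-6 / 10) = -378 / 5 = -75.60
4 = 4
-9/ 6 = -3/ 2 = -1.50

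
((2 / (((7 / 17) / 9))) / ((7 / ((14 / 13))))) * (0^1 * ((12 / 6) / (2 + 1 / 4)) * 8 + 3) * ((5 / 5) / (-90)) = -102 / 455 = -0.22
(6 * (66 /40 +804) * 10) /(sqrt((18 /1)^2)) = 5371 /2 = 2685.50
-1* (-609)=609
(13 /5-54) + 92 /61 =-15217 /305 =-49.89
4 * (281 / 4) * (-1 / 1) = -281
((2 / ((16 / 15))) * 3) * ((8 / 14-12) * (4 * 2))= -3600 / 7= -514.29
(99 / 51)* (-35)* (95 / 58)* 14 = -768075 / 493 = -1557.96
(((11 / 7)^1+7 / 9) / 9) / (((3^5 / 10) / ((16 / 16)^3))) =1480 / 137781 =0.01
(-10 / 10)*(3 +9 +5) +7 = -10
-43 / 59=-0.73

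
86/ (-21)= -86/ 21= -4.10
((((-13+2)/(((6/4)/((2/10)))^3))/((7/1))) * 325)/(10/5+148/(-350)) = -1430/1863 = -0.77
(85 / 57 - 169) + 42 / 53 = -503650 / 3021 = -166.72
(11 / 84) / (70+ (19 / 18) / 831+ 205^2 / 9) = 27423 / 992496806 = 0.00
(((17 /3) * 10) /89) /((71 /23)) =3910 /18957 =0.21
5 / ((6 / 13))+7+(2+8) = 167 / 6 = 27.83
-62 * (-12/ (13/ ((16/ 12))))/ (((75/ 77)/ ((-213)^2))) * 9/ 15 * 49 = 169807819104/ 1625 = 104497119.45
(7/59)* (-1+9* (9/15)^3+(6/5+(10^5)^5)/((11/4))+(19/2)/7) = 70000000000000000000000052697/162250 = 431432973805855161787365.50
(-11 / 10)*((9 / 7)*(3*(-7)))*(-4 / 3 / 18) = -11 / 5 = -2.20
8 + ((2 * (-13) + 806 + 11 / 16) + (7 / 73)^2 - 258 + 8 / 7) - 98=258936269 / 596848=433.84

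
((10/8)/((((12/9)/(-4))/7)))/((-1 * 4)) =105/16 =6.56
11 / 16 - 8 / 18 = 35 / 144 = 0.24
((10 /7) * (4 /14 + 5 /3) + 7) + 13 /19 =29252 /2793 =10.47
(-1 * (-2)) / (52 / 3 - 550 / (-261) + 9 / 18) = 1044 / 10409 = 0.10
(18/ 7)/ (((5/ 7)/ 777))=13986/ 5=2797.20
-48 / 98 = -24 / 49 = -0.49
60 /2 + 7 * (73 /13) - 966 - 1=-11670 /13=-897.69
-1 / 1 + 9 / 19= -10 / 19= -0.53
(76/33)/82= 38/1353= 0.03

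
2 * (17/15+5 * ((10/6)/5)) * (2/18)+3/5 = 11/9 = 1.22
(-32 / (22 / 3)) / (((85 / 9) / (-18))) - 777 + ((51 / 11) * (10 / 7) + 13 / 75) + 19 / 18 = -448167593 / 589050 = -760.83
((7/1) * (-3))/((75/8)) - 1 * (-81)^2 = -164081/25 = -6563.24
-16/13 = -1.23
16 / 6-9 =-19 / 3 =-6.33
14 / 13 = 1.08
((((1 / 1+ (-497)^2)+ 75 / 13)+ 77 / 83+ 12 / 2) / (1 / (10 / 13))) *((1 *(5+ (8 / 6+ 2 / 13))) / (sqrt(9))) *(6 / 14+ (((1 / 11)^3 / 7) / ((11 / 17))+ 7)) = 3052412.10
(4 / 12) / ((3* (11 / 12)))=0.12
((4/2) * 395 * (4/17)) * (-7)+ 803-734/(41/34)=-771481/697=-1106.86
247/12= 20.58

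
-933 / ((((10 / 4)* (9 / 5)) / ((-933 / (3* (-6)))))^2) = -30080231 / 243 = -123786.96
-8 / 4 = -2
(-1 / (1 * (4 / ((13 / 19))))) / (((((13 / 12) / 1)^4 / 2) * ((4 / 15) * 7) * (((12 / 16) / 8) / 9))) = -3732480 / 292201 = -12.77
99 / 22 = 9 / 2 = 4.50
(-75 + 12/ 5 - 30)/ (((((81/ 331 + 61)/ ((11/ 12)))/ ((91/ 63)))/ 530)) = -47664331/ 40544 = -1175.62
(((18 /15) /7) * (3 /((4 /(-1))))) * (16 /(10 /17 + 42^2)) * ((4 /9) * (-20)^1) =1088 /104993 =0.01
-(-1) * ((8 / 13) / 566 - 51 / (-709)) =190465 / 2608411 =0.07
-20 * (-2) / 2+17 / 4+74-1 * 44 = 217 / 4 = 54.25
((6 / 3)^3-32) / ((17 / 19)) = -456 / 17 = -26.82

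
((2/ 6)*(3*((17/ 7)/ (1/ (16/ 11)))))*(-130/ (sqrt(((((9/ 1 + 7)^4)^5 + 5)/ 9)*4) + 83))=225760/ 3182471388387228938501963 - 5440*sqrt(134325091068292130522909)/ 3182471388387228938501963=-0.00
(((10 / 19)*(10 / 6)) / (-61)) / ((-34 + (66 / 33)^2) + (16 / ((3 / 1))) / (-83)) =2075 / 4338137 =0.00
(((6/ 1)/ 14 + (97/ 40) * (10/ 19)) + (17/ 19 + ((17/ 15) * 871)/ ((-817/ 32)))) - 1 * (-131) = 94.94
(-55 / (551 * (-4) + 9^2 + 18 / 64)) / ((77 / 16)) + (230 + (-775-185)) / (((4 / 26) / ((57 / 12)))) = -42867700555 / 1901956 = -22538.74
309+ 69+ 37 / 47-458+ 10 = -3253 / 47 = -69.21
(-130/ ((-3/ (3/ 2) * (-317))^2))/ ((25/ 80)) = -104/ 100489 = -0.00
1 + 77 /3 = 26.67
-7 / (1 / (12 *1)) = -84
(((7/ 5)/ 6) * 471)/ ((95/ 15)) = 3297/ 190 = 17.35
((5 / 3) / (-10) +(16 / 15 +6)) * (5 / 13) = 2.65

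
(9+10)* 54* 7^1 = 7182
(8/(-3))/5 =-8/15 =-0.53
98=98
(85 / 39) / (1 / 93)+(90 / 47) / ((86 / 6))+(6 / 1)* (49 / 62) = 169056326 / 814463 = 207.57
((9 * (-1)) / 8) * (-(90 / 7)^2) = 18225 / 98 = 185.97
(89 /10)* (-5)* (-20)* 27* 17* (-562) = -229582620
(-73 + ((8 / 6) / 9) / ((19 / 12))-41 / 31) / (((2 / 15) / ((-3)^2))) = -2951160 / 589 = -5010.46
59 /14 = 4.21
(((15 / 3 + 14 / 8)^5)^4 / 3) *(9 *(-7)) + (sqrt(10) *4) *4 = -890214323779540273800183097221 / 1099511627776 + 16 *sqrt(10) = -809645210919861909.29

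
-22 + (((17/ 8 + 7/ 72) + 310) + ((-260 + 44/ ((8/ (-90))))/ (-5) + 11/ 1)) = 4070/ 9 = 452.22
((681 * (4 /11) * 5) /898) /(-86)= -3405 /212377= -0.02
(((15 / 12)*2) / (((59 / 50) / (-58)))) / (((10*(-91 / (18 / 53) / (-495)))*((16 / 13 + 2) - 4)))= 645975 / 21889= 29.51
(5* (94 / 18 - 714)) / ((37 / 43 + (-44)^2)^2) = -11794771 / 12485504205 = -0.00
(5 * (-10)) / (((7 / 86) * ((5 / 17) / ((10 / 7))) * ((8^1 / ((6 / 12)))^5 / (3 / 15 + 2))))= -40205 / 6422528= -0.01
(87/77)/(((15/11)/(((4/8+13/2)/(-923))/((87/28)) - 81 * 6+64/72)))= -23373062/58149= -401.95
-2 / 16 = -1 / 8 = -0.12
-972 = -972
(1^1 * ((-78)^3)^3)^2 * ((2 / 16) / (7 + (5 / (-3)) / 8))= 34262898771509640759766485629140992 / 163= 210201832954046875826788300000000.00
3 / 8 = 0.38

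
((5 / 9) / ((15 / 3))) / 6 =1 / 54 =0.02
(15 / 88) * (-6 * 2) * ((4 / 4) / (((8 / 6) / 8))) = -135 / 11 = -12.27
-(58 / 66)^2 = -841 / 1089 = -0.77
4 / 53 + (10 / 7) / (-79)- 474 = -13890784 / 29309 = -473.94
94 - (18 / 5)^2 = 2026 / 25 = 81.04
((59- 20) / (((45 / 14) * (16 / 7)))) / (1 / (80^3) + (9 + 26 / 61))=497369600 / 883200183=0.56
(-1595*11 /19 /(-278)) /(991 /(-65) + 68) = 1140425 /18111978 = 0.06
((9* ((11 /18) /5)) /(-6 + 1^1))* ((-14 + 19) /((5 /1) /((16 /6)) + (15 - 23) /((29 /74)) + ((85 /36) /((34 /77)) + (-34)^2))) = -2871 /2982730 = -0.00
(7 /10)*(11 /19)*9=693 /190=3.65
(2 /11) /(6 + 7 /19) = 38 /1331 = 0.03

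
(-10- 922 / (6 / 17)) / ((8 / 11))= -86537 / 24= -3605.71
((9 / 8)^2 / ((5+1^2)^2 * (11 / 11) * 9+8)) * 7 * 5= 2835 / 21248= 0.13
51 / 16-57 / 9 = -151 / 48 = -3.15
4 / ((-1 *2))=-2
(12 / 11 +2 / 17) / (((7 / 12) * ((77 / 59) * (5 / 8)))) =1280064 / 503965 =2.54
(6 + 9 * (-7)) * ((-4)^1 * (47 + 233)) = 63840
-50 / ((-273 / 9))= 150 / 91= 1.65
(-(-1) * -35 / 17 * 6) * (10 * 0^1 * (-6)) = 0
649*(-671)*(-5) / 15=435479 / 3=145159.67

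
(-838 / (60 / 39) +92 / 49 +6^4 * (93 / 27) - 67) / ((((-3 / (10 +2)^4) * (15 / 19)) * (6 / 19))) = -130898969664 / 1225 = -106856301.77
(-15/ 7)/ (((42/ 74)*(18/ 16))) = -1480/ 441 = -3.36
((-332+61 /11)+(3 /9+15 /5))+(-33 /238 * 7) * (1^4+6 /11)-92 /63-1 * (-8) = -440861 /1386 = -318.08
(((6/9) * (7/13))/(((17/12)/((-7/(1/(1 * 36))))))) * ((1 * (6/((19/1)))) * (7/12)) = -49392/4199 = -11.76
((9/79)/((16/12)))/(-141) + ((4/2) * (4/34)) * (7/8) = 51829/252484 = 0.21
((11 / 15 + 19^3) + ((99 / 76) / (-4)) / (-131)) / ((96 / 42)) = 28684122523 / 9557760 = 3001.13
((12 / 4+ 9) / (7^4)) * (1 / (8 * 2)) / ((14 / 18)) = 27 / 67228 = 0.00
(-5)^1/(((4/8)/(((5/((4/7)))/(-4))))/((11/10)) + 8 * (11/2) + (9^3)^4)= -385/21747074312409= -0.00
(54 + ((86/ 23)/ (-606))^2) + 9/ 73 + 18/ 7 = 1407034371970/ 24817717071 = 56.69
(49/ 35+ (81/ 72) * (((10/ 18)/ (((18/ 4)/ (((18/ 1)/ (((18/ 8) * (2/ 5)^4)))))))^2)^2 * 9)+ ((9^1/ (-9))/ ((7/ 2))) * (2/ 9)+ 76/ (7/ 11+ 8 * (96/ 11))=517368372356272441/ 23064539400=22431333.37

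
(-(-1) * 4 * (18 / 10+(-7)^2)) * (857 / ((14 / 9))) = 3918204 / 35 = 111948.69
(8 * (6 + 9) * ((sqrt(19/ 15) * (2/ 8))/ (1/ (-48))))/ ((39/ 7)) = -224 * sqrt(285)/ 13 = -290.89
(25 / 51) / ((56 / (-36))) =-75 / 238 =-0.32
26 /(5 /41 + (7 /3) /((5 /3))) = 205 /12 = 17.08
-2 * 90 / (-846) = 10 / 47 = 0.21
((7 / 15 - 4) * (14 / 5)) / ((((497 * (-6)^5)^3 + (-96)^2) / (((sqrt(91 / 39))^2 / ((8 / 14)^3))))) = 0.00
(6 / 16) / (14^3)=3 / 21952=0.00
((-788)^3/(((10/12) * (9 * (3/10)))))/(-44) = 4942463.35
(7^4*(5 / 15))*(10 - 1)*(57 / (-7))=-58653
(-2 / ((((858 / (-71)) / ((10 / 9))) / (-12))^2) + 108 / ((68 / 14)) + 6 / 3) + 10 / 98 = 30220246337 / 1379755377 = 21.90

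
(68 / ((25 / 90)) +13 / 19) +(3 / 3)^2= 23416 / 95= 246.48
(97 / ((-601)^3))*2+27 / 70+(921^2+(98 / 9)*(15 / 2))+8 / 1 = 38673018865926581 / 45587178210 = 848331.05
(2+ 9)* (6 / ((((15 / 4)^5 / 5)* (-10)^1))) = -11264 / 253125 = -0.04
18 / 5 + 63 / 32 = 891 / 160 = 5.57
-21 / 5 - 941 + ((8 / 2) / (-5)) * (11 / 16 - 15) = -3735 / 4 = -933.75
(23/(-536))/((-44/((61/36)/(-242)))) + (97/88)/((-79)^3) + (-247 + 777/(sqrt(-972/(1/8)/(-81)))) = -25021513515041333/101301670432512 + 259 * sqrt(6)/8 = -167.70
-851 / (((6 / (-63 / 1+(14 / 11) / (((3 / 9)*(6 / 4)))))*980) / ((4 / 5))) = 16169 / 2310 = 7.00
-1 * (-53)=53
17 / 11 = 1.55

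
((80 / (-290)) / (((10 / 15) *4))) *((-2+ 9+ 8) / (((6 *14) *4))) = -15 / 3248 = -0.00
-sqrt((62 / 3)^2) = -62 / 3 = -20.67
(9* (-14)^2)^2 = 3111696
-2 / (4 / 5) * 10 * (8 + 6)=-350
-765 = -765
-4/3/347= -4/1041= -0.00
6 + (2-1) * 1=7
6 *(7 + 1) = 48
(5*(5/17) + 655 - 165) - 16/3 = 24793/51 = 486.14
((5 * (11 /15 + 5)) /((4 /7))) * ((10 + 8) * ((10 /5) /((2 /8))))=7224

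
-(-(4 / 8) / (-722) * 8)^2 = -4 / 130321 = -0.00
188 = 188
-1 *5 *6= -30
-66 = -66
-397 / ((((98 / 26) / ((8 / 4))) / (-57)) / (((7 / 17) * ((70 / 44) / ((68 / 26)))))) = 19121505 / 6358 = 3007.47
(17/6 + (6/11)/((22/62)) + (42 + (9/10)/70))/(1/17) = 200362289/254100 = 788.52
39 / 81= 13 / 27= 0.48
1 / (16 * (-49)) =-1 / 784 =-0.00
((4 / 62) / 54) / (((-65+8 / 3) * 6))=-1 / 313038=-0.00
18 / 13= 1.38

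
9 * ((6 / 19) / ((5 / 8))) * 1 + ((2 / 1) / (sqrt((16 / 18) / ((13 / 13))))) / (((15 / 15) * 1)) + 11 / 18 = 7.28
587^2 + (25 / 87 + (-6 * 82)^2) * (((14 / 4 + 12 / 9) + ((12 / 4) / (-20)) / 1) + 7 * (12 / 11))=191020702663 / 57420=3326727.67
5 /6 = 0.83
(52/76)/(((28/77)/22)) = 1573/38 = 41.39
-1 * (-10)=10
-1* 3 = -3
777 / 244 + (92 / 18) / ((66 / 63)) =64925 / 8052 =8.06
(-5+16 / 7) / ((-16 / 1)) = 19 / 112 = 0.17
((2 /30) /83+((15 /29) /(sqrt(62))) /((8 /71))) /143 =1 /178035+1065 * sqrt(62) /2056912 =0.00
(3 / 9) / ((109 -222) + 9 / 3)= -1 / 330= -0.00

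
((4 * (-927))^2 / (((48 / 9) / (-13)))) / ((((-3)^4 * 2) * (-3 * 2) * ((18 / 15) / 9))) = 2068755 / 8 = 258594.38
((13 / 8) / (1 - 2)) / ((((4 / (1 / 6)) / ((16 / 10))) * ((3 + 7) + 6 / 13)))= -169 / 16320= -0.01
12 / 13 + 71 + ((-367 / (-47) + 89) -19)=91486 / 611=149.73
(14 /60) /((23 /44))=154 /345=0.45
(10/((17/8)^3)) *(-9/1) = -46080/4913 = -9.38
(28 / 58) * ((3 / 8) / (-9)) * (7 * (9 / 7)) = -21 / 116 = -0.18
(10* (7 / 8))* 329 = 11515 / 4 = 2878.75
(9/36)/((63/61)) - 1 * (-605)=152521/252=605.24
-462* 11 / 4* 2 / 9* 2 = -1694 / 3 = -564.67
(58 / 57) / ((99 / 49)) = 0.50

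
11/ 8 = 1.38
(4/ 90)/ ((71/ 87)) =58/ 1065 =0.05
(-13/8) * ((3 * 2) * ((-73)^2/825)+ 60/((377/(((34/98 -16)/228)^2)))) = -41793243748087/663592221600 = -62.98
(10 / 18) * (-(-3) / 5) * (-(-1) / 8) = 1 / 24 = 0.04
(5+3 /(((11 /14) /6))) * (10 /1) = 279.09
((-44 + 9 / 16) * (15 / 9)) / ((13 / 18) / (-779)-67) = 8121075 / 7515896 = 1.08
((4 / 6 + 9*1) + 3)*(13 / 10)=247 / 15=16.47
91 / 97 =0.94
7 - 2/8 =27/4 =6.75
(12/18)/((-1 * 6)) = -1/9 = -0.11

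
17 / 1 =17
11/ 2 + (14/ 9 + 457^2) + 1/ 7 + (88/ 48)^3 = 315799889/ 1512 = 208862.36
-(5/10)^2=-0.25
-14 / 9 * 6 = -28 / 3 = -9.33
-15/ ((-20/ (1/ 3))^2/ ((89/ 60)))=-89/ 14400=-0.01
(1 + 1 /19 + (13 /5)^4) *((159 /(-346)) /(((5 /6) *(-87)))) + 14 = 4258651531 /297884375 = 14.30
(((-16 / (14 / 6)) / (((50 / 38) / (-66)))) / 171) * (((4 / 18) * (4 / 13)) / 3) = 2816 / 61425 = 0.05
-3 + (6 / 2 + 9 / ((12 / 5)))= 15 / 4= 3.75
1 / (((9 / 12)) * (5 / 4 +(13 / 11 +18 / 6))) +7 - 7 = 176 / 717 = 0.25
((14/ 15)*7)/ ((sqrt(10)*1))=49*sqrt(10)/ 75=2.07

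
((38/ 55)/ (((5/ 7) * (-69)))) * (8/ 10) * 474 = -168112/ 31625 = -5.32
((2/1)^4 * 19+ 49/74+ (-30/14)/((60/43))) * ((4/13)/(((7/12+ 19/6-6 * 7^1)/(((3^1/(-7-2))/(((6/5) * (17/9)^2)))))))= 3140390/16542071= 0.19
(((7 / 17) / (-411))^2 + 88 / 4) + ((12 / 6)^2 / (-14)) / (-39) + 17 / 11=1150953474116 / 48866987169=23.55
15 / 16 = 0.94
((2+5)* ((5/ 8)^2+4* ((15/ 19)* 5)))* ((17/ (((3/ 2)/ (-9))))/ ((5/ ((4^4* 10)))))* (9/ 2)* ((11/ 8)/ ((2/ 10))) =-3476867625/ 19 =-182993032.89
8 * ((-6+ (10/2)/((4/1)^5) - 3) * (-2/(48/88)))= 101321/384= 263.86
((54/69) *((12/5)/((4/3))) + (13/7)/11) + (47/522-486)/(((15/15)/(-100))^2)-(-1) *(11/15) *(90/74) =-415514686708252/85512735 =-4859097.15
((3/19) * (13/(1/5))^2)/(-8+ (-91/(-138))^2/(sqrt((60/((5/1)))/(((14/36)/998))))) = -1585508551322941440/19013591848575631-4797336332880 * sqrt(10479)/19013591848575631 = -83.41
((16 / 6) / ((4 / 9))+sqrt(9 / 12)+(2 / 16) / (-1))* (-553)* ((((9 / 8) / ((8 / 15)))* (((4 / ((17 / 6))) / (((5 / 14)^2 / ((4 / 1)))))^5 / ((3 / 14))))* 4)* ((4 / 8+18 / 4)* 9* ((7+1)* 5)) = -44940307398145310.94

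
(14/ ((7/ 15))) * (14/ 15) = 28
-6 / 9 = -0.67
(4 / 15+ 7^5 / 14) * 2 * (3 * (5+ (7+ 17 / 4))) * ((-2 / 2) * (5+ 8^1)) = -6087887 / 4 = -1521971.75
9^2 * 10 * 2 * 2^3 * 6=77760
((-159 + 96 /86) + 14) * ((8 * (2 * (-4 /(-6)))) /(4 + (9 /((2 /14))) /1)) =-197984 /8643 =-22.91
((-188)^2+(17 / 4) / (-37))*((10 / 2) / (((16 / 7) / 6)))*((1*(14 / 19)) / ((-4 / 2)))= -3844707825 / 22496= -170906.29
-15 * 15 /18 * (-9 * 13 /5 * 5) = 2925 /2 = 1462.50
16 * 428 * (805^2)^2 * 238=684422424212240000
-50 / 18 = -25 / 9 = -2.78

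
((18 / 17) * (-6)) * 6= -648 / 17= -38.12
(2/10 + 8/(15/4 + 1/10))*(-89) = -78053/385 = -202.74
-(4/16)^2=-1/16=-0.06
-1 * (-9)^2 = -81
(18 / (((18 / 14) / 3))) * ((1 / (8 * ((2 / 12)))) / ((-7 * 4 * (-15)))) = 3 / 40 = 0.08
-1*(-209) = 209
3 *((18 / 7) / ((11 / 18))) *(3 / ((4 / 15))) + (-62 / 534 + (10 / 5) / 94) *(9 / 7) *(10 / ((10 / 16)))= 45112785 / 322091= 140.06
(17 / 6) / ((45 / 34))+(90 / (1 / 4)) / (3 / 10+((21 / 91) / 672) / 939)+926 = 1178372414543 / 553710195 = 2128.14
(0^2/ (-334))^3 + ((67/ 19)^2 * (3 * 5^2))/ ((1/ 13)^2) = 56898075/ 361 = 157612.40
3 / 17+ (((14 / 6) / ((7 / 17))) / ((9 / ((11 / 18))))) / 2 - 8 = -126097 / 16524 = -7.63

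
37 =37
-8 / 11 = -0.73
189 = 189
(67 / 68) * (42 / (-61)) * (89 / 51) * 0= 0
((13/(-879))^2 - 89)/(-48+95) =-68764880/36314127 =-1.89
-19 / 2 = -9.50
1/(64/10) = 5/32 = 0.16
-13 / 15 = -0.87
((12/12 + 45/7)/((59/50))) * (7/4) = 650/59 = 11.02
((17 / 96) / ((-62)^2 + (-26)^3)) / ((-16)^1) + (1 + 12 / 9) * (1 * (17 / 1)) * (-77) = -21474357925 / 7030784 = -3054.33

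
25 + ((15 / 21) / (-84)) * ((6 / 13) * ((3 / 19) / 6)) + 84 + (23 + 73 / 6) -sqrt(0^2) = 20938175 / 145236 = 144.17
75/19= 3.95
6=6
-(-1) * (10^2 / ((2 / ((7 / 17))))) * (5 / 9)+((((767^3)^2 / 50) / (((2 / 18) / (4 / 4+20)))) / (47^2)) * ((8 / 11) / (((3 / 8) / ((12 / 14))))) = 53827889556131819019746 / 92943675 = 579145267885435.12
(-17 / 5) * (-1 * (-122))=-2074 / 5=-414.80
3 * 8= 24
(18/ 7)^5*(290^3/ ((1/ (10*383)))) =176504301236160000/ 16807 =10501832643312.91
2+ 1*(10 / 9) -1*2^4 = -12.89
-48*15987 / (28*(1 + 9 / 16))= -3069504 / 175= -17540.02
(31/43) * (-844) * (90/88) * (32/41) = -9419040/19393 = -485.69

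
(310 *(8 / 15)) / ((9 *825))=0.02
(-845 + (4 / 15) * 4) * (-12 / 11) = 50636 / 55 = 920.65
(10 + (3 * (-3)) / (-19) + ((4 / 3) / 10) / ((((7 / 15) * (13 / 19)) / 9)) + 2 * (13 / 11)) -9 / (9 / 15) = 30346 / 19019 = 1.60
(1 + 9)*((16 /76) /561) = 40 /10659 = 0.00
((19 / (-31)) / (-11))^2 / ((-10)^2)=0.00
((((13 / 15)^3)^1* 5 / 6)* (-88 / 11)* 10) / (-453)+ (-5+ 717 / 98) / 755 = 1777609 / 17979570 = 0.10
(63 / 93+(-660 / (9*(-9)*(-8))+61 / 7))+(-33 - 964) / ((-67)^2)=428764367 / 52602102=8.15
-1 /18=-0.06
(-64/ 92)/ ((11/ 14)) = -224/ 253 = -0.89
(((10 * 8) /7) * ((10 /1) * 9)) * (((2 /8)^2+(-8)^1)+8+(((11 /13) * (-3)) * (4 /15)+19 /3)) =76470 /13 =5882.31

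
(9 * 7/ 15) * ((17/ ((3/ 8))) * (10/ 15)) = 1904/ 15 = 126.93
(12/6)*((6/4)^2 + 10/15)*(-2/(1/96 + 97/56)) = -7840/1171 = -6.70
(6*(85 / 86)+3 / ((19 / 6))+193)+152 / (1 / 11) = 1529324 / 817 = 1871.88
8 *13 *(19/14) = 988/7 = 141.14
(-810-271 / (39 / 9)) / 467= -11343 / 6071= -1.87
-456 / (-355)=456 / 355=1.28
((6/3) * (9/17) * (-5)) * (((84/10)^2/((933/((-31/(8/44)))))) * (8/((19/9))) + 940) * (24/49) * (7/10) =-28434933792/17579275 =-1617.53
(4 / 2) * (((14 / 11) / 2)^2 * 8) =784 / 121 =6.48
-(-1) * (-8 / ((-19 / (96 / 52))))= 192 / 247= 0.78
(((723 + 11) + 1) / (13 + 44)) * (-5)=-1225 / 19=-64.47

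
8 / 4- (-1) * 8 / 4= 4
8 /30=4 /15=0.27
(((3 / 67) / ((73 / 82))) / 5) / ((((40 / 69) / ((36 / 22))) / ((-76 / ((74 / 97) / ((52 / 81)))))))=-90373348 / 49765925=-1.82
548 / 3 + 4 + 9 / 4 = 2267 / 12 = 188.92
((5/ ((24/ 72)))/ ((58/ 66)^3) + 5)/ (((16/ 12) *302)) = 247875/ 3682739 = 0.07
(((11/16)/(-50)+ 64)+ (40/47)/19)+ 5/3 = 140803331/2143200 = 65.70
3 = 3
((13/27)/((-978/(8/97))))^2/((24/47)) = 0.00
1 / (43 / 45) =45 / 43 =1.05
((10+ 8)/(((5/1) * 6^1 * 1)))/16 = 3/80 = 0.04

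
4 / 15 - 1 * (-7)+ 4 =169 / 15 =11.27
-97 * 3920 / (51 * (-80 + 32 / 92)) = 1093190 / 11679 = 93.60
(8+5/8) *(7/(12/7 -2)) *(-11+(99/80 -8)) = 4804401/1280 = 3753.44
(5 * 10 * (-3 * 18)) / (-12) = 225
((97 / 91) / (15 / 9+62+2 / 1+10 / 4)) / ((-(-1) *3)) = 194 / 37219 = 0.01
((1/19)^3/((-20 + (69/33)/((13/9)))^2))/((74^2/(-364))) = -265837/9441493770877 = -0.00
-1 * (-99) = 99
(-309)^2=95481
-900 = -900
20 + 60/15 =24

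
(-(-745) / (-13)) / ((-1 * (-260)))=-149 / 676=-0.22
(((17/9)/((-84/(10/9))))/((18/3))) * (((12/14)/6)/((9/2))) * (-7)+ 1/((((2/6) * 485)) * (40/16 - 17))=644401/1291926510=0.00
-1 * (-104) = 104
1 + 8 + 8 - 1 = 16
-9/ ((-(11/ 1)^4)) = 9/ 14641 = 0.00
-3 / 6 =-1 / 2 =-0.50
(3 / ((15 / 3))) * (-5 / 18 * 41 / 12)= -41 / 72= -0.57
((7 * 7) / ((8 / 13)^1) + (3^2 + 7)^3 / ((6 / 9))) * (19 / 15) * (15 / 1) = 945991 / 8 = 118248.88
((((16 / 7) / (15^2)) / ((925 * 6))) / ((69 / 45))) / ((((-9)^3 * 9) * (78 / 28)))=-16 / 244972157625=-0.00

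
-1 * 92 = -92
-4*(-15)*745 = 44700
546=546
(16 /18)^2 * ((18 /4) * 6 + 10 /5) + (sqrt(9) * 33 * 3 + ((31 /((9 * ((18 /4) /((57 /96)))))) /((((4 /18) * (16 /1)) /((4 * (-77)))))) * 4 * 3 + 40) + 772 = 1709389 /2592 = 659.49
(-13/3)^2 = 169/9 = 18.78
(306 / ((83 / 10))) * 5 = 15300 / 83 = 184.34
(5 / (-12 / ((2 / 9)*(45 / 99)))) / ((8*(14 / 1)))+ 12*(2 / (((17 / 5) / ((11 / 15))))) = 5854039 / 1130976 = 5.18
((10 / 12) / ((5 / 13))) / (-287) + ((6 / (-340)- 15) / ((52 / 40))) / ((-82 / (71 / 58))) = 3639889 / 22072596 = 0.16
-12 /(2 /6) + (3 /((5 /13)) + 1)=-136 /5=-27.20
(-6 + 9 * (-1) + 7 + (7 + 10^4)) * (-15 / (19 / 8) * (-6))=7199280 / 19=378909.47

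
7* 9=63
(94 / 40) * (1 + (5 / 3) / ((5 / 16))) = 893 / 60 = 14.88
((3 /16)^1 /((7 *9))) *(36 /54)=1 /504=0.00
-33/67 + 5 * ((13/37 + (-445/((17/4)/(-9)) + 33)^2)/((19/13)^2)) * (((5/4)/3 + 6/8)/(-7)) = -287955524784682/775894773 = -371127.03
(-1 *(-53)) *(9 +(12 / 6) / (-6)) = 1378 / 3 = 459.33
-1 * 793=-793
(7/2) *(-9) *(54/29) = -1701/29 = -58.66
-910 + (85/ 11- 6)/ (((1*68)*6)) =-4084061/ 4488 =-910.00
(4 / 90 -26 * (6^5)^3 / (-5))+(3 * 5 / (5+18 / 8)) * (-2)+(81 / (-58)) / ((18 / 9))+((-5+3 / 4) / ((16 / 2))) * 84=25525402442145977 / 10440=2444961919745.78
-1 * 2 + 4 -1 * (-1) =3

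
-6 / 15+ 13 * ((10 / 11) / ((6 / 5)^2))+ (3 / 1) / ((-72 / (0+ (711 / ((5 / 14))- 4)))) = -74.98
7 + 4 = 11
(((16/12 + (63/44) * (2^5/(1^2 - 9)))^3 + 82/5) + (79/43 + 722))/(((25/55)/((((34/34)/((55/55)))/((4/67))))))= 84821248126/3512025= 24151.66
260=260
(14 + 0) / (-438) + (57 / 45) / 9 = 1072 / 9855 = 0.11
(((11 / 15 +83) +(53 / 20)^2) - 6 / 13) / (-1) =-1408591 / 15600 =-90.29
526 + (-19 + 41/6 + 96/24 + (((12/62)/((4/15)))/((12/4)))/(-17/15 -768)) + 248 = 765.83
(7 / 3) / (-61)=-7 / 183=-0.04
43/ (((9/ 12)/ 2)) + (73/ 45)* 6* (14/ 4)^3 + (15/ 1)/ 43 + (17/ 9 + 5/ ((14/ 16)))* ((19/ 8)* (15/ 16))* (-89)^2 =25934447661/ 192640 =134626.49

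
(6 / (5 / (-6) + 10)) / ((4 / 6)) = 54 / 55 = 0.98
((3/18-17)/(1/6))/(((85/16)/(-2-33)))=11312/17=665.41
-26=-26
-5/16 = -0.31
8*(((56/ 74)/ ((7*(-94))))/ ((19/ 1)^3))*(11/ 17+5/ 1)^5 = -0.01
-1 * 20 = -20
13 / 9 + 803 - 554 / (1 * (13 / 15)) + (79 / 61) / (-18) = 2357233 / 14274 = 165.14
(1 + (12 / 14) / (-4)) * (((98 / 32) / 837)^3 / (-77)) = -2401 / 4803594264576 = -0.00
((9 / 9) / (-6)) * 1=-0.17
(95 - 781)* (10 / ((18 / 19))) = -7241.11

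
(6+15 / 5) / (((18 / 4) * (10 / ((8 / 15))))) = 8 / 75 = 0.11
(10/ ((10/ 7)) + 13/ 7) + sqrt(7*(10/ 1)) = sqrt(70) + 62/ 7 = 17.22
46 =46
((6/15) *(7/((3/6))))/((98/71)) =142/35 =4.06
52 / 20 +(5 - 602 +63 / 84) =-11873 / 20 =-593.65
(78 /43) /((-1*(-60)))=13 /430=0.03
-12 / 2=-6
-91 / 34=-2.68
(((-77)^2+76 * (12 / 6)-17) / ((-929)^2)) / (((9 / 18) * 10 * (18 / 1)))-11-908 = -35691057523 / 38836845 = -919.00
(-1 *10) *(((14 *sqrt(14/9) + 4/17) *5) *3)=-700 *sqrt(14) - 600/17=-2654.45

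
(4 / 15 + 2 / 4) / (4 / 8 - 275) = -23 / 8235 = -0.00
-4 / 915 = -0.00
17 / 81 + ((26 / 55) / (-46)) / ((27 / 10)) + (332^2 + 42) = 2259685361 / 20493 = 110266.21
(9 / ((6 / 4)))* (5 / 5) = 6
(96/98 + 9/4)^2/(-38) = -400689/1459808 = -0.27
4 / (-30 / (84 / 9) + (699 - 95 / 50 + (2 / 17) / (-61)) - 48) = 36295 / 5860588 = 0.01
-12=-12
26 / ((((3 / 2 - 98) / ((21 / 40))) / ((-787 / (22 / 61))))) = 13105911 / 42460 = 308.66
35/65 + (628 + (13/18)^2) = 2649601/4212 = 629.06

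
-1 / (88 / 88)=-1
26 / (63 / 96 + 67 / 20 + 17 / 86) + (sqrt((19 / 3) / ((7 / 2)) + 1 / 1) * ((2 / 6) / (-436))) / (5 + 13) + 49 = 1596107 / 28923 - sqrt(1239) / 494424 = 55.18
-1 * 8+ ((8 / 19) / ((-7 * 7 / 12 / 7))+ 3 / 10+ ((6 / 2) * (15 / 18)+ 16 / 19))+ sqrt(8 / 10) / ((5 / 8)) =-3378 / 665+ 16 * sqrt(5) / 25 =-3.65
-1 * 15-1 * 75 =-90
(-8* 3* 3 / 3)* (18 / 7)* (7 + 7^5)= -1037664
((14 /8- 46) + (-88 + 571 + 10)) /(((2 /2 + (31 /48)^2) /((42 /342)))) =482496 /12407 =38.89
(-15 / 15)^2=1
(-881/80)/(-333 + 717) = -881/30720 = -0.03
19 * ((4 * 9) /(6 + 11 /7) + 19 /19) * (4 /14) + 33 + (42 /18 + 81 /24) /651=53202517 /828072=64.25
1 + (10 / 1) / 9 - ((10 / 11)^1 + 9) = -772 / 99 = -7.80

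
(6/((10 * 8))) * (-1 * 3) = -9/40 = -0.22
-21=-21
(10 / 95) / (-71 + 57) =-0.01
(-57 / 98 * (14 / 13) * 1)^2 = 3249 / 8281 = 0.39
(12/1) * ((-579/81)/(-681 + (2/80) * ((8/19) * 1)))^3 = 6163717745375/444121766972601606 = 0.00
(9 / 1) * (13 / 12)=39 / 4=9.75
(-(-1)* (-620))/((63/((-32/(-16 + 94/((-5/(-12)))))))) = 12400/8253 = 1.50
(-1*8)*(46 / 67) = -368 / 67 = -5.49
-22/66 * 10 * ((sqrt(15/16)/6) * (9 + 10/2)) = -35 * sqrt(15)/18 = -7.53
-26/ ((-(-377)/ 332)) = -664/ 29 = -22.90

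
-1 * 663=-663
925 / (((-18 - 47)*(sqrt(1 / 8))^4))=-11840 / 13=-910.77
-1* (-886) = 886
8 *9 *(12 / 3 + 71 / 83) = 29016 / 83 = 349.59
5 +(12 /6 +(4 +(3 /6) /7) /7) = 743 /98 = 7.58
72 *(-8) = -576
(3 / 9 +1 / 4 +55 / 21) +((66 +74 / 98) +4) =43487 / 588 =73.96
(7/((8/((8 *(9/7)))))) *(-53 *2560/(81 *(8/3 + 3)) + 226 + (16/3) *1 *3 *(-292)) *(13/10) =-55476.71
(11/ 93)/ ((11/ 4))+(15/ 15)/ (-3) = -9/ 31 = -0.29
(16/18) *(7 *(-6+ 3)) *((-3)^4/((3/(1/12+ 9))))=-4578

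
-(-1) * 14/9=14/9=1.56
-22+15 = -7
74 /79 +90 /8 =12.19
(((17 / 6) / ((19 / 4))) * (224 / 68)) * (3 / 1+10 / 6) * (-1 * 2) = -3136 / 171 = -18.34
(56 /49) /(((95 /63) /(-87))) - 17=-7879 /95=-82.94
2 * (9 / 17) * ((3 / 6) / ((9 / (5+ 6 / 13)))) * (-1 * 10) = -3.21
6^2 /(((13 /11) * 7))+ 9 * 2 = 22.35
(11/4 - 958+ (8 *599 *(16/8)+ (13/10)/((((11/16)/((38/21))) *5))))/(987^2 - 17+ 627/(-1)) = 199339933/22488427500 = 0.01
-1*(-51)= 51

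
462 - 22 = 440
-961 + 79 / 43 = -41244 / 43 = -959.16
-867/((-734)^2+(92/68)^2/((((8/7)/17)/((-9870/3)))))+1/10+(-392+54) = -103208674327/305439730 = -337.90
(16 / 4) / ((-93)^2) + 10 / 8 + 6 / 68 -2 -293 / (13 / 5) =-866669509 / 7645716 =-113.35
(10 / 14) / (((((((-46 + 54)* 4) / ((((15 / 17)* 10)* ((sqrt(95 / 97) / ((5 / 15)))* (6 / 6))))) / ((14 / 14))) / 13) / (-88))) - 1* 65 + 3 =-160875* sqrt(9215) / 23086 - 62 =-730.94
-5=-5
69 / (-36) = -1.92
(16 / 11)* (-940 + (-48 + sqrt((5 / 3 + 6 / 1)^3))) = -1406.21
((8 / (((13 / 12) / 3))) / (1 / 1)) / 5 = 288 / 65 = 4.43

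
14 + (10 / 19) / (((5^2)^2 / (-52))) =33146 / 2375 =13.96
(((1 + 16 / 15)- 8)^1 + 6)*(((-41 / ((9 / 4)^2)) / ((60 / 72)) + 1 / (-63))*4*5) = -36796 / 2835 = -12.98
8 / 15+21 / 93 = 353 / 465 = 0.76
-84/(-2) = 42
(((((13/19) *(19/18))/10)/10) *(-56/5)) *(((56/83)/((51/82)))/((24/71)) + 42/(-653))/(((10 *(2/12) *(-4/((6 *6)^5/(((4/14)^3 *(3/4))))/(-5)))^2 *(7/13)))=-365700842164523729469505536/115172875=-3175234117968521055.58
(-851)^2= 724201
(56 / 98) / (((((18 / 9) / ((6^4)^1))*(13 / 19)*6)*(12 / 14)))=1368 / 13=105.23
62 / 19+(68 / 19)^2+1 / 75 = 435511 / 27075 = 16.09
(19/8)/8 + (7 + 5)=787/64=12.30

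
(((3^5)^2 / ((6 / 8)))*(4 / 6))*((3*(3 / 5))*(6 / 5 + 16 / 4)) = 491287.68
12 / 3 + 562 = 566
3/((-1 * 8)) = -3/8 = -0.38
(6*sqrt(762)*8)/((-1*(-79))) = 48*sqrt(762)/79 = 16.77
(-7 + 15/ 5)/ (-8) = 1/ 2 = 0.50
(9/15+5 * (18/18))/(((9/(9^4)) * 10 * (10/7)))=35721/125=285.77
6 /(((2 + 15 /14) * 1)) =84 /43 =1.95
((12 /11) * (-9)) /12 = -0.82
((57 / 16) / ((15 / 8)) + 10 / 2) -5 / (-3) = 257 / 30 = 8.57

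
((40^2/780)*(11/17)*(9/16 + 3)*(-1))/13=-1045/2873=-0.36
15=15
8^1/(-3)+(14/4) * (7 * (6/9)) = 41/3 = 13.67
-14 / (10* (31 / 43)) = -301 / 155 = -1.94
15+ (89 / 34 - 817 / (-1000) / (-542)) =162315111 / 9214000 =17.62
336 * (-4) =-1344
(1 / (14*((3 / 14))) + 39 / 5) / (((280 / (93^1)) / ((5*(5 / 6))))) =1891 / 168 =11.26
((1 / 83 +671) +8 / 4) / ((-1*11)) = -55860 / 913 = -61.18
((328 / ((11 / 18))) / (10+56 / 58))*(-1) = -28536 / 583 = -48.95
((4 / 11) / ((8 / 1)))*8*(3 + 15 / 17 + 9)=876 / 187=4.68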